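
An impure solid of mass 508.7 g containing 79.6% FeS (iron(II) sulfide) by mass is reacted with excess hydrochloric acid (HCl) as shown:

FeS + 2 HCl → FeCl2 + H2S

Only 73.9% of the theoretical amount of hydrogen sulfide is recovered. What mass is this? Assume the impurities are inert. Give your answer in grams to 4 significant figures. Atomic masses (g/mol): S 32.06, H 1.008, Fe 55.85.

Pure FeS available = 508.7 g × 0.796 = 404.93 g.
M(FeS) = 55.85 + 32.06 = 87.91 g/mol.
M(H2S) = 2(1.008) + 32.06 = 34.076 g/mol.
n(FeS) = 404.93 g / 87.91 g/mol = 4.6061 mol.
From the equation the FeS:H2S mole ratio is 1:1, so n(H2S) = 4.6061 × 1/1 = 4.6061 mol.
Mass of H2S = 4.6061 mol × 34.076 g/mol = 156.96 g.
Actual mass collected = 156.96 g × 0.739 = 115.99 g.

116.0 g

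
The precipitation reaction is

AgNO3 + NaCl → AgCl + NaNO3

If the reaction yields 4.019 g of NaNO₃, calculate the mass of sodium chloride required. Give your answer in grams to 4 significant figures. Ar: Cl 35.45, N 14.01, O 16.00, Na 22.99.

M(NaNO3) = 22.99 + 14.01 + 3(16.00) = 85.00 g/mol.
M(NaCl) = 22.99 + 35.45 = 58.44 g/mol.
n(NaNO3) = 4.0190 g / 85.00 g/mol = 0.047282 mol.
From the equation the NaNO3:NaCl mole ratio is 1:1, so n(NaCl) = 0.047282 × 1/1 = 0.047282 mol.
Mass of NaCl = 0.047282 mol × 58.44 g/mol = 2.7632 g.

2.763 g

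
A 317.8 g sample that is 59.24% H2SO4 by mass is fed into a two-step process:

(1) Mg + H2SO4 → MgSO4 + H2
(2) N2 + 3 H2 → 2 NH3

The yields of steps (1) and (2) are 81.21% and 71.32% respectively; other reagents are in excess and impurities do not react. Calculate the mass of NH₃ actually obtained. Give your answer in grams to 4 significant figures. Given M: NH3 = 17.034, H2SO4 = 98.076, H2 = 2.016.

12.63 g

Pure H2SO4 = 317.8 × 0.5924 = 188.26 g.
n(H2SO4) = 188.26 / 98.076 = 1.9196 mol.
Step 1 (H2SO4:H2 = 1:1): theoretical n(H2) = 1.9196 mol; at 81.21% yield, n(H2) = 1.5589 mol.
Step 2 (H2:NH3 = 3:2): theoretical n(NH3) = 1.0393 mol, so theoretical mass = 1.0393 × 17.034 = 17.703 g.
At 71.32% yield, actual mass of NH3 = 17.703 × 0.7132 = 12.626 g.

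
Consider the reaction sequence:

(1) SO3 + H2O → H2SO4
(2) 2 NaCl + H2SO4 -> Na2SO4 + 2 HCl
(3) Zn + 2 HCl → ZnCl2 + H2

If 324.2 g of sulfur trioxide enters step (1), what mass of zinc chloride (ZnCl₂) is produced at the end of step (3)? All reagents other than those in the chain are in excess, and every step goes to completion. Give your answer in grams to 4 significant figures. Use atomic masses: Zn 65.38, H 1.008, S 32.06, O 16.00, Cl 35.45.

551.9 g

M(SO3) = 32.06 + 3(16.00) = 80.06 g/mol.
M(ZnCl2) = 65.38 + 2(35.45) = 136.28 g/mol.
n(SO3) = 324.2 / 80.06 = 4.0495 mol.
Reaction (1): SO3→H2SO4 ratio 1:1 ⇒ n(H2SO4) = 4.0495 mol.
Reaction (2): H2SO4→HCl ratio 1:2 ⇒ n(HCl) = 8.0989 mol.
Reaction (3): HCl→ZnCl2 ratio 2:1 ⇒ n(ZnCl2) = 4.0495 mol.
Mass of ZnCl2 = 4.0495 × 136.28 = 551.86 g.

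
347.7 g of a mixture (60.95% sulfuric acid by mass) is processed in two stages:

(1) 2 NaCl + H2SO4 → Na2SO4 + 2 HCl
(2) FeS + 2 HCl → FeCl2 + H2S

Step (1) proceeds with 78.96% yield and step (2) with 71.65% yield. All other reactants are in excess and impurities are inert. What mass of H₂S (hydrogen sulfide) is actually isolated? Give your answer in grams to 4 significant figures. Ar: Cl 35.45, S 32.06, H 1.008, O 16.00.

Pure H2SO4 = 347.7 × 0.6095 = 211.92 g.
M(H2SO4) = 2(1.008) + 32.06 + 4(16.00) = 98.076 g/mol.
M(H2S) = 2(1.008) + 32.06 = 34.076 g/mol.
n(H2SO4) = 211.92 / 98.076 = 2.1608 mol.
Step 1 (H2SO4:HCl = 1:2): theoretical n(HCl) = 4.3216 mol; at 78.96% yield, n(HCl) = 3.4123 mol.
Step 2 (HCl:H2S = 2:1): theoretical n(H2S) = 1.7062 mol, so theoretical mass = 1.7062 × 34.076 = 58.140 g.
At 71.65% yield, actual mass of H2S = 58.140 × 0.7165 = 41.657 g.

41.66 g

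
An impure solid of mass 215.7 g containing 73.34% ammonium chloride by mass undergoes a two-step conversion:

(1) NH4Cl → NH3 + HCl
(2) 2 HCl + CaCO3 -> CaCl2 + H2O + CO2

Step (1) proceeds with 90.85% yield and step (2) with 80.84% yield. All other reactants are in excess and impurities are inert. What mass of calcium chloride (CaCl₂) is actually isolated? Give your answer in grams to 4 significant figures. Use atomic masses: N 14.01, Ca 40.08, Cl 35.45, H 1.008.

Pure NH4Cl = 215.7 × 0.7334 = 158.19 g.
M(NH4Cl) = 14.01 + 4(1.008) + 35.45 = 53.492 g/mol.
M(CaCl2) = 40.08 + 2(35.45) = 110.98 g/mol.
n(NH4Cl) = 158.19 / 53.492 = 2.9573 mol.
Step 1 (NH4Cl:HCl = 1:1): theoretical n(HCl) = 2.9573 mol; at 90.85% yield, n(HCl) = 2.6867 mol.
Step 2 (HCl:CaCl2 = 2:1): theoretical n(CaCl2) = 1.3434 mol, so theoretical mass = 1.3434 × 110.98 = 149.09 g.
At 80.84% yield, actual mass of CaCl2 = 149.09 × 0.8084 = 120.52 g.

120.5 g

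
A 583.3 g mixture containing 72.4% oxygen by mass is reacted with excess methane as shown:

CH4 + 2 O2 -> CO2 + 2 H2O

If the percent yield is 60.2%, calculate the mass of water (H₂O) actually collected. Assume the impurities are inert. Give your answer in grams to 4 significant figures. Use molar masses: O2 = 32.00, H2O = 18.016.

Pure O2 available = 583.3 g × 0.724 = 422.31 g.
n(O2) = 422.31 g / 32.00 g/mol = 13.197 mol.
From the equation the O2:H2O mole ratio is 2:2, so n(H2O) = 13.197 × 2/2 = 13.197 mol.
Mass of H2O = 13.197 mol × 18.016 g/mol = 237.76 g.
Actual mass collected = 237.76 g × 0.602 = 143.13 g.

143.1 g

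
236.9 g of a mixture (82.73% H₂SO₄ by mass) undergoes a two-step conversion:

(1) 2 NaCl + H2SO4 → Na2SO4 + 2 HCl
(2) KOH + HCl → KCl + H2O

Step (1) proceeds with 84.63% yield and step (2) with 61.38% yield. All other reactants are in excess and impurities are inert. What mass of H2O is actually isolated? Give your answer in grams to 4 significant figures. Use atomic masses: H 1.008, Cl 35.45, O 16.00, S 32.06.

Pure H2SO4 = 236.9 × 0.8273 = 195.99 g.
M(H2SO4) = 2(1.008) + 32.06 + 4(16.00) = 98.076 g/mol.
M(H2O) = 2(1.008) + 16.00 = 18.016 g/mol.
n(H2SO4) = 195.99 / 98.076 = 1.9983 mol.
Step 1 (H2SO4:HCl = 1:2): theoretical n(HCl) = 3.9966 mol; at 84.63% yield, n(HCl) = 3.3824 mol.
Step 2 (HCl:H2O = 1:1): theoretical n(H2O) = 3.3824 mol, so theoretical mass = 3.3824 × 18.016 = 60.937 g.
At 61.38% yield, actual mass of H2O = 60.937 × 0.6138 = 37.403 g.

37.40 g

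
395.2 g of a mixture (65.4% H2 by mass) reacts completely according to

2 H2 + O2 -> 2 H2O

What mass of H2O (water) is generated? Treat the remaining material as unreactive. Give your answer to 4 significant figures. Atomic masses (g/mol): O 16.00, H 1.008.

2310 g

Mass of pure H2 = 395.2 g × 0.654 = 258.46 g.
M(H2) = 2(1.008) = 2.016 g/mol.
M(H2O) = 2(1.008) + 16.00 = 18.016 g/mol.
n(H2) = 258.46 g / 2.016 g/mol = 128.20 mol.
From the equation the H2:H2O mole ratio is 2:2, so n(H2O) = 128.20 × 2/2 = 128.20 mol.
Mass of H2O = 128.20 mol × 18.016 g/mol = 2309.7 g.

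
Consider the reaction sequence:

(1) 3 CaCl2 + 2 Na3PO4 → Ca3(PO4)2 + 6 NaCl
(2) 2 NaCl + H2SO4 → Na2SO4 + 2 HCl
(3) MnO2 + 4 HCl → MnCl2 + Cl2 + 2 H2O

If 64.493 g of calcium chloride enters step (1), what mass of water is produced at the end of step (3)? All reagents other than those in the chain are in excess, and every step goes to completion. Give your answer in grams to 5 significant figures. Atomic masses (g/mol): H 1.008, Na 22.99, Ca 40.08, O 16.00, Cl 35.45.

10.470 g

M(CaCl2) = 40.08 + 2(35.45) = 110.98 g/mol.
M(H2O) = 2(1.008) + 16.00 = 18.016 g/mol.
n(CaCl2) = 64.493 / 110.98 = 0.581123 mol.
Reaction (1): CaCl2→NaCl ratio 3:6 ⇒ n(NaCl) = 1.16225 mol.
Reaction (2): NaCl→HCl ratio 2:2 ⇒ n(HCl) = 1.16225 mol.
Reaction (3): HCl→H2O ratio 4:2 ⇒ n(H2O) = 0.581123 mol.
Mass of H2O = 0.581123 × 18.016 = 10.4695 g.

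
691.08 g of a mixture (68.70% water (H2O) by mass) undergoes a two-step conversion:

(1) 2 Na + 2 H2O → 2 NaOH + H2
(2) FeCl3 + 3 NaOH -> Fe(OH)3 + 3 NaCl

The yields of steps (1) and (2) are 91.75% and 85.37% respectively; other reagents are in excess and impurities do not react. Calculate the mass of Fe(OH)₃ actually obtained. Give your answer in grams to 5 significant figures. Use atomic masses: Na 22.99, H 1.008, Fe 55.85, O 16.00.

Pure H2O = 691.08 × 0.6870 = 474.772 g.
M(H2O) = 2(1.008) + 16.00 = 18.016 g/mol.
M(Fe(OH)3) = 55.85 + 3(16.00) + 3(1.008) = 106.874 g/mol.
n(H2O) = 474.772 / 18.016 = 26.3528 mol.
Step 1 (H2O:NaOH = 2:2): theoretical n(NaOH) = 26.3528 mol; at 91.75% yield, n(NaOH) = 24.1787 mol.
Step 2 (NaOH:Fe(OH)3 = 3:1): theoretical n(Fe(OH)3) = 8.05956 mol, so theoretical mass = 8.05956 × 106.874 = 861.358 g.
At 85.37% yield, actual mass of Fe(OH)3 = 861.358 × 0.8537 = 735.341 g.

735.34 g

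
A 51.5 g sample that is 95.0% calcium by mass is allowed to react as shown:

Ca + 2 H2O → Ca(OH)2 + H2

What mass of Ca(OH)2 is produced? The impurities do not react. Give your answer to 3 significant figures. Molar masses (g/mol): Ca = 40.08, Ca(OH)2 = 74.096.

Mass of pure Ca = 51.5 g × 0.950 = 48.92 g.
n(Ca) = 48.92 g / 40.08 g/mol = 1.221 mol.
From the equation the Ca:Ca(OH)2 mole ratio is 1:1, so n(Ca(OH)2) = 1.221 × 1/1 = 1.221 mol.
Mass of Ca(OH)2 = 1.221 mol × 74.096 g/mol = 90.45 g.

90.4 g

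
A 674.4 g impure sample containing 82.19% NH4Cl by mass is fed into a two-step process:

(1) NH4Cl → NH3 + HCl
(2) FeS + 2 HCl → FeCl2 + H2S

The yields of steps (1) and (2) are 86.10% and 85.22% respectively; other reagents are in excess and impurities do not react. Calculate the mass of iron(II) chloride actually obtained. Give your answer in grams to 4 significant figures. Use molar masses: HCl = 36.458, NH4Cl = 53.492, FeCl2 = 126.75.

Pure NH4Cl = 674.4 × 0.8219 = 554.29 g.
n(NH4Cl) = 554.29 / 53.492 = 10.362 mol.
Step 1 (NH4Cl:HCl = 1:1): theoretical n(HCl) = 10.362 mol; at 86.10% yield, n(HCl) = 8.9218 mol.
Step 2 (HCl:FeCl2 = 2:1): theoretical n(FeCl2) = 4.4609 mol, so theoretical mass = 4.4609 × 126.75 = 565.42 g.
At 85.22% yield, actual mass of FeCl2 = 565.42 × 0.8522 = 481.85 g.

481.8 g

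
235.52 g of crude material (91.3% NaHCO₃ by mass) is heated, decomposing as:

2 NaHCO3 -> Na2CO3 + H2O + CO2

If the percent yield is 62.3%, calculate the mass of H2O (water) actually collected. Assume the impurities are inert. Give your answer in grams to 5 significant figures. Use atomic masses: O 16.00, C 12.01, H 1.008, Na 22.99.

14.365 g

Pure NaHCO3 available = 235.52 g × 0.913 = 215.030 g.
M(NaHCO3) = 22.99 + 1.008 + 12.01 + 3(16.00) = 84.008 g/mol.
M(H2O) = 2(1.008) + 16.00 = 18.016 g/mol.
n(NaHCO3) = 215.030 g / 84.008 g/mol = 2.55963 mol.
From the equation the NaHCO3:H2O mole ratio is 2:1, so n(H2O) = 2.55963 × 1/2 = 1.27982 mol.
Mass of H2O = 1.27982 mol × 18.016 g/mol = 23.0572 g.
Actual mass collected = 23.0572 g × 0.623 = 14.3646 g.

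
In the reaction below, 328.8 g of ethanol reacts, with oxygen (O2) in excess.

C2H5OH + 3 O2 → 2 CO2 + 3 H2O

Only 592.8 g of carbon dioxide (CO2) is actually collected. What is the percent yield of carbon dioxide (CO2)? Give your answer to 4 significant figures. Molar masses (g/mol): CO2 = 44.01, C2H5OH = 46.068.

n(C2H5OH) = 328.80 g / 46.068 g/mol = 7.1373 mol.
From the equation the C2H5OH:CO2 mole ratio is 1:2, so n(CO2) = 7.1373 × 2/1 = 14.275 mol.
Mass of CO2 = 14.275 mol × 44.01 g/mol = 628.22 g.
This is the theoretical yield. Percent yield = 592.8 g / 628.22 g × 100% = 94.361%.

94.36 %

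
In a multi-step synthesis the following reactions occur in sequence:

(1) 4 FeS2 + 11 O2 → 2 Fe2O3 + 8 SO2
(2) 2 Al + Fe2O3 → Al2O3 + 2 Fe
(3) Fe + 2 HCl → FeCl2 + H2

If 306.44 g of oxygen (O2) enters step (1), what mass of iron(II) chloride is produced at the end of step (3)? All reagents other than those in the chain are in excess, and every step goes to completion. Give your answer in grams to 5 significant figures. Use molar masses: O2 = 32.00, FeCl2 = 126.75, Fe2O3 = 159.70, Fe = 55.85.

441.38 g

n(O2) = 306.44 / 32.00 = 9.57625 mol.
Reaction (1): O2→Fe2O3 ratio 11:2 ⇒ n(Fe2O3) = 1.74114 mol.
Reaction (2): Fe2O3→Fe ratio 1:2 ⇒ n(Fe) = 3.48227 mol.
Reaction (3): Fe→FeCl2 ratio 1:1 ⇒ n(FeCl2) = 3.48227 mol.
Mass of FeCl2 = 3.48227 × 126.75 = 441.378 g.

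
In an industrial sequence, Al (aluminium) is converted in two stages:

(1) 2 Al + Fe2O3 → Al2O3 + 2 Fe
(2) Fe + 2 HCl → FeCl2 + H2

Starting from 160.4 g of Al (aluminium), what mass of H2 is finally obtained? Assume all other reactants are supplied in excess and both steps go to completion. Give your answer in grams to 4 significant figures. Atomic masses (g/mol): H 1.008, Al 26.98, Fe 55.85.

11.99 g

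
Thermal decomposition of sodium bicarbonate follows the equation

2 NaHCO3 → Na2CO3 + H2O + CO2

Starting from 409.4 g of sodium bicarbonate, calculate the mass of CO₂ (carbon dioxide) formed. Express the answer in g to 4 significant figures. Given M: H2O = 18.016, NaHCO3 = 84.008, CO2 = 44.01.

107.2 g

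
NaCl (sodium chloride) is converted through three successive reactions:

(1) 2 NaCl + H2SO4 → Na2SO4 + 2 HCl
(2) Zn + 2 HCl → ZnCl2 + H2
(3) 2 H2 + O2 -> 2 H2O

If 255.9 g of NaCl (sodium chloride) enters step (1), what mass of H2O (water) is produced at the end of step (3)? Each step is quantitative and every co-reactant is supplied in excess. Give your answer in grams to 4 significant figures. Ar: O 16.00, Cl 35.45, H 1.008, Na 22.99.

39.44 g

M(NaCl) = 22.99 + 35.45 = 58.44 g/mol.
M(H2O) = 2(1.008) + 16.00 = 18.016 g/mol.
n(NaCl) = 255.9 / 58.44 = 4.3789 mol.
Reaction (1): NaCl→HCl ratio 2:2 ⇒ n(HCl) = 4.3789 mol.
Reaction (2): HCl→H2 ratio 2:1 ⇒ n(H2) = 2.1894 mol.
Reaction (3): H2→H2O ratio 2:2 ⇒ n(H2O) = 2.1894 mol.
Mass of H2O = 2.1894 × 18.016 = 39.445 g.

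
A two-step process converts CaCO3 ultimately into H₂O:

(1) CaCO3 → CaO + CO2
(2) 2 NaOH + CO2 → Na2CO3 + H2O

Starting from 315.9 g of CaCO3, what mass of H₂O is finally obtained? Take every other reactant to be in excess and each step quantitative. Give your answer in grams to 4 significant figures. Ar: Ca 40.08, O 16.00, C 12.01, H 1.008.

56.86 g

M(CaCO3) = 40.08 + 12.01 + 3(16.00) = 100.09 g/mol.
M(H2O) = 2(1.008) + 16.00 = 18.016 g/mol.
n(CaCO3) = 315.90 / 100.09 = 3.1562 mol.
Step 1 gives a 1:1 ratio of CaCO3 to CO2, so n(CO2) = 3.1562 mol.
In step 2 the CO2:H2O ratio is 1:1, so n(H2O) = 3.1562 mol.
Mass of H2O = 3.1562 × 18.016 = 56.861 g.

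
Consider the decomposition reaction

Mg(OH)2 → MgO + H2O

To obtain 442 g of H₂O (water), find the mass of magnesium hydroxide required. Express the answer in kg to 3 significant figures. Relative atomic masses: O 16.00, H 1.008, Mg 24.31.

1.43 kg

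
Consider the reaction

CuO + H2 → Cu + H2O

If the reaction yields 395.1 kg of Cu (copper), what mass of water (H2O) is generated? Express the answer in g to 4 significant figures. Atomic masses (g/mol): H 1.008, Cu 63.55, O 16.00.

112000 g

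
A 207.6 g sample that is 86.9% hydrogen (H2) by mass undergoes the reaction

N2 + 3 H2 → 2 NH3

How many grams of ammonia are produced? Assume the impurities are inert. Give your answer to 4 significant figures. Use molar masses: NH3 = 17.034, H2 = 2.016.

1016 g

Mass of pure H2 = 207.6 g × 0.869 = 180.40 g.
n(H2) = 180.40 g / 2.016 g/mol = 89.486 mol.
From the equation the H2:NH3 mole ratio is 3:2, so n(NH3) = 89.486 × 2/3 = 59.658 mol.
Mass of NH3 = 59.658 mol × 17.034 g/mol = 1016.2 g.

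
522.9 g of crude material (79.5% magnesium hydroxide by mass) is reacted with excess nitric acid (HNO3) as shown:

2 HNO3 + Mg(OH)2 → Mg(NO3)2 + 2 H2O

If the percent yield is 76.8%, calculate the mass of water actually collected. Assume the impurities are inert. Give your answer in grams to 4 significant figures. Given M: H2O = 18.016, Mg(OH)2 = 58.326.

Pure Mg(OH)2 available = 522.9 g × 0.795 = 415.71 g.
n(Mg(OH)2) = 415.71 g / 58.326 g/mol = 7.1273 mol.
From the equation the Mg(OH)2:H2O mole ratio is 1:2, so n(H2O) = 7.1273 × 2/1 = 14.255 mol.
Mass of H2O = 14.255 mol × 18.016 g/mol = 256.81 g.
Actual mass collected = 256.81 g × 0.768 = 197.23 g.

197.2 g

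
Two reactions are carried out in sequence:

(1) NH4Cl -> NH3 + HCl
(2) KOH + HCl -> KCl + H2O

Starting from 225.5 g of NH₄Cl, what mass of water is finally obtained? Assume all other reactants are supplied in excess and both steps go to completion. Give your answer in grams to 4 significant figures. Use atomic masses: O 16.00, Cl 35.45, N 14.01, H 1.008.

75.95 g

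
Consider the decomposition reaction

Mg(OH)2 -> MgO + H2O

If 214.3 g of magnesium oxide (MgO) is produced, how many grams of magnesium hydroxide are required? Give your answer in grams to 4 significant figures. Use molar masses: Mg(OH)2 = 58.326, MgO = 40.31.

310.1 g

n(MgO) = 214.30 g / 40.31 g/mol = 5.3163 mol.
From the equation the MgO:Mg(OH)2 mole ratio is 1:1, so n(Mg(OH)2) = 5.3163 × 1/1 = 5.3163 mol.
Mass of Mg(OH)2 = 5.3163 mol × 58.326 g/mol = 310.08 g.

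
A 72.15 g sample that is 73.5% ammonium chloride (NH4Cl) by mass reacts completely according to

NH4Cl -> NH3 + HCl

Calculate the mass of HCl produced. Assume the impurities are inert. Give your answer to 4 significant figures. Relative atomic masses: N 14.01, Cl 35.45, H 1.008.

36.14 g

Mass of pure NH4Cl = 72.15 g × 0.735 = 53.030 g.
M(NH4Cl) = 14.01 + 4(1.008) + 35.45 = 53.492 g/mol.
M(HCl) = 1.008 + 35.45 = 36.458 g/mol.
n(NH4Cl) = 53.030 g / 53.492 g/mol = 0.99137 mol.
From the equation the NH4Cl:HCl mole ratio is 1:1, so n(HCl) = 0.99137 × 1/1 = 0.99137 mol.
Mass of HCl = 0.99137 mol × 36.458 g/mol = 36.143 g.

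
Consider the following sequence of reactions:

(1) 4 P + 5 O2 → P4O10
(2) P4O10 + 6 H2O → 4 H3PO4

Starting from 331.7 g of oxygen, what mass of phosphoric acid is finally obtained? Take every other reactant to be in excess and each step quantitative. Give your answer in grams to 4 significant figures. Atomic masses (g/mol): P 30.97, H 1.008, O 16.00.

812.6 g

M(O2) = 2(16.00) = 32.00 g/mol.
M(H3PO4) = 3(1.008) + 30.97 + 4(16.00) = 97.994 g/mol.
n(O2) = 331.70 / 32.00 = 10.366 mol.
Step 1 gives a 5:1 ratio of O2 to P4O10, so n(P4O10) = 2.0731 mol.
In step 2 the P4O10:H3PO4 ratio is 1:4, so n(H3PO4) = 8.2925 mol.
Mass of H3PO4 = 8.2925 × 97.994 = 812.62 g.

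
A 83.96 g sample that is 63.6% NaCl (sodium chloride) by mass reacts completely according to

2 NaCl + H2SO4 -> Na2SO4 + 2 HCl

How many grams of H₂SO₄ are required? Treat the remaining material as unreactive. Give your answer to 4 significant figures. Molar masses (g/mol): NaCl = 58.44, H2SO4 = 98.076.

Mass of pure NaCl = 83.96 g × 0.636 = 53.399 g.
n(NaCl) = 53.399 g / 58.44 g/mol = 0.91373 mol.
From the equation the NaCl:H2SO4 mole ratio is 2:1, so n(H2SO4) = 0.91373 × 1/2 = 0.45687 mol.
Mass of H2SO4 = 0.45687 mol × 98.076 g/mol = 44.808 g.

44.81 g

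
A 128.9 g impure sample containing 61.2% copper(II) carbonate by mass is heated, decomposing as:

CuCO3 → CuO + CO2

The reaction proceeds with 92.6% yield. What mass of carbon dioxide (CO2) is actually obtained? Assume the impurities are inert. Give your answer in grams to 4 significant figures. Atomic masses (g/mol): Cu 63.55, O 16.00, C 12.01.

26.02 g

Pure CuCO3 available = 128.9 g × 0.612 = 78.887 g.
M(CuCO3) = 63.55 + 12.01 + 3(16.00) = 123.56 g/mol.
M(CO2) = 12.01 + 2(16.00) = 44.01 g/mol.
n(CuCO3) = 78.887 g / 123.56 g/mol = 0.63845 mol.
From the equation the CuCO3:CO2 mole ratio is 1:1, so n(CO2) = 0.63845 × 1/1 = 0.63845 mol.
Mass of CO2 = 0.63845 mol × 44.01 g/mol = 28.098 g.
Actual mass collected = 28.098 g × 0.926 = 26.019 g.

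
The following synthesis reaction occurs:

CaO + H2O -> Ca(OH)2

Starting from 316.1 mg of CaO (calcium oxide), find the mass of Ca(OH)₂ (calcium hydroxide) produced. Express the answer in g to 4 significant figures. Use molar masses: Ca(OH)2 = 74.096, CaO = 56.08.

Convert: 316.1 mg = 0.31610 g.
n(CaO) = 0.31610 g / 56.08 g/mol = 0.0056366 mol.
From the equation the CaO:Ca(OH)2 mole ratio is 1:1, so n(Ca(OH)2) = 0.0056366 × 1/1 = 0.0056366 mol.
Mass of Ca(OH)2 = 0.0056366 mol × 74.096 g/mol = 0.41765 g.

0.4176 g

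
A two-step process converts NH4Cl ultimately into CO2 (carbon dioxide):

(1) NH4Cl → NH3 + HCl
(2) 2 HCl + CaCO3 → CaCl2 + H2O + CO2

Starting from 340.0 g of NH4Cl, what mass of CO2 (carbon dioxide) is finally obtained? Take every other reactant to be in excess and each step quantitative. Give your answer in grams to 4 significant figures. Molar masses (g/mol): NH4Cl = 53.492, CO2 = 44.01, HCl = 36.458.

139.9 g

n(NH4Cl) = 340.00 / 53.492 = 6.3561 mol.
Step 1 gives a 1:1 ratio of NH4Cl to HCl, so n(HCl) = 6.3561 mol.
In step 2 the HCl:CO2 ratio is 2:1, so n(CO2) = 3.1780 mol.
Mass of CO2 = 3.1780 × 44.01 = 139.87 g.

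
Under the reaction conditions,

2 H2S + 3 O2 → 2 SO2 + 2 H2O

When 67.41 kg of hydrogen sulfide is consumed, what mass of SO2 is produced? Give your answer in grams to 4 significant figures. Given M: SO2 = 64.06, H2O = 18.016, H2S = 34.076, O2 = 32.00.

Convert: 67.41 kg = 67410 g.
n(H2S) = 67410 g / 34.076 g/mol = 1978.2 mol.
From the equation the H2S:SO2 mole ratio is 2:2, so n(SO2) = 1978.2 × 2/2 = 1978.2 mol.
Mass of SO2 = 1978.2 mol × 64.06 g/mol = 126730 g.

126700 g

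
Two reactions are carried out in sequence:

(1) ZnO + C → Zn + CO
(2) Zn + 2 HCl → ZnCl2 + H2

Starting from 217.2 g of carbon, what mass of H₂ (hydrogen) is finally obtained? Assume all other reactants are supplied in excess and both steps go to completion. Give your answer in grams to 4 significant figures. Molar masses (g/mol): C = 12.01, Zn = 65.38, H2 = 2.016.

n(C) = 217.20 / 12.01 = 18.085 mol.
Step 1 gives a 1:1 ratio of C to Zn, so n(Zn) = 18.085 mol.
In step 2 the Zn:H2 ratio is 1:1, so n(H2) = 18.085 mol.
Mass of H2 = 18.085 × 2.016 = 36.459 g.

36.46 g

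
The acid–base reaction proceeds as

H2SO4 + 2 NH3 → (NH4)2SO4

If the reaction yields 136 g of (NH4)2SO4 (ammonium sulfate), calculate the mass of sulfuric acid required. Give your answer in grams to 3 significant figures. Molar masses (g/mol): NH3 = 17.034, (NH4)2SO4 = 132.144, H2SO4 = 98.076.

n((NH4)2SO4) = 136.0 g / 132.144 g/mol = 1.029 mol.
From the equation the (NH4)2SO4:H2SO4 mole ratio is 1:1, so n(H2SO4) = 1.029 × 1/1 = 1.029 mol.
Mass of H2SO4 = 1.029 mol × 98.076 g/mol = 100.9 g.

101 g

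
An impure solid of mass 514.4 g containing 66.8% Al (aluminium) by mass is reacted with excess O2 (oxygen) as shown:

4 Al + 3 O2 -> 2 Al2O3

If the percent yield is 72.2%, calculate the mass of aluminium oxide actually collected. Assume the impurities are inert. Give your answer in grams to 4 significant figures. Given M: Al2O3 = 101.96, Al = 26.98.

468.8 g

Pure Al available = 514.4 g × 0.668 = 343.62 g.
n(Al) = 343.62 g / 26.98 g/mol = 12.736 mol.
From the equation the Al:Al2O3 mole ratio is 4:2, so n(Al2O3) = 12.736 × 2/4 = 6.3680 mol.
Mass of Al2O3 = 6.3680 mol × 101.96 g/mol = 649.28 g.
Actual mass collected = 649.28 g × 0.722 = 468.78 g.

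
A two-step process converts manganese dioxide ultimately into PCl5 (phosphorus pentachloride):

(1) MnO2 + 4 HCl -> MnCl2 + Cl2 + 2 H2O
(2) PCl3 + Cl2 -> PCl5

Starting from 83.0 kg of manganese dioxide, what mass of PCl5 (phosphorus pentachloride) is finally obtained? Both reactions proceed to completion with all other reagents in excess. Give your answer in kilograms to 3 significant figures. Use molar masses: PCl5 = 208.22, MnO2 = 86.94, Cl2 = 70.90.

199 kg

83.0 kg = 83000 g.
n(MnO2) = 83000 / 86.94 = 954.7 mol.
Step 1 gives a 1:1 ratio of MnO2 to Cl2, so n(Cl2) = 954.7 mol.
In step 2 the Cl2:PCl5 ratio is 1:1, so n(PCl5) = 954.7 mol.
Mass of PCl5 = 954.7 × 208.22 = 198800 g = 199 kg.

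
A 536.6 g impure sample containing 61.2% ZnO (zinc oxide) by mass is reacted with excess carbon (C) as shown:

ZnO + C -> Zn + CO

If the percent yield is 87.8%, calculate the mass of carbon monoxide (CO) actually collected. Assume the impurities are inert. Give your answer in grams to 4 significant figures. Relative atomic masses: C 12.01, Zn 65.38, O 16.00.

99.24 g

Pure ZnO available = 536.6 g × 0.612 = 328.40 g.
M(ZnO) = 65.38 + 16.00 = 81.38 g/mol.
M(CO) = 12.01 + 16.00 = 28.01 g/mol.
n(ZnO) = 328.40 g / 81.38 g/mol = 4.0354 mol.
From the equation the ZnO:CO mole ratio is 1:1, so n(CO) = 4.0354 × 1/1 = 4.0354 mol.
Mass of CO = 4.0354 mol × 28.01 g/mol = 113.03 g.
Actual mass collected = 113.03 g × 0.878 = 99.241 g.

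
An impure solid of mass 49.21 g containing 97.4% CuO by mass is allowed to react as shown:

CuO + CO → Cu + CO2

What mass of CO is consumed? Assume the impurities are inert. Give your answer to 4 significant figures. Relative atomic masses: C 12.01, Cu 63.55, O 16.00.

16.88 g

Mass of pure CuO = 49.21 g × 0.974 = 47.931 g.
M(CuO) = 63.55 + 16.00 = 79.55 g/mol.
M(CO) = 12.01 + 16.00 = 28.01 g/mol.
n(CuO) = 47.931 g / 79.55 g/mol = 0.60252 mol.
From the equation the CuO:CO mole ratio is 1:1, so n(CO) = 0.60252 × 1/1 = 0.60252 mol.
Mass of CO = 0.60252 mol × 28.01 g/mol = 16.877 g.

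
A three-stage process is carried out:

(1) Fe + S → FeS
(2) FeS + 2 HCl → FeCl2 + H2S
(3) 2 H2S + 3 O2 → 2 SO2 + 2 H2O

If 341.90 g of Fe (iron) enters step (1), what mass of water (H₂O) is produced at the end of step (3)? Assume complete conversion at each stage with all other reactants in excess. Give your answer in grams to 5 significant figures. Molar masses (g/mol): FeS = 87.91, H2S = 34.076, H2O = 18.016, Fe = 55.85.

n(Fe) = 341.90 / 55.85 = 6.12175 mol.
Reaction (1): Fe→FeS ratio 1:1 ⇒ n(FeS) = 6.12175 mol.
Reaction (2): FeS→H2S ratio 1:1 ⇒ n(H2S) = 6.12175 mol.
Reaction (3): H2S→H2O ratio 2:2 ⇒ n(H2O) = 6.12175 mol.
Mass of H2O = 6.12175 × 18.016 = 110.290 g.

110.29 g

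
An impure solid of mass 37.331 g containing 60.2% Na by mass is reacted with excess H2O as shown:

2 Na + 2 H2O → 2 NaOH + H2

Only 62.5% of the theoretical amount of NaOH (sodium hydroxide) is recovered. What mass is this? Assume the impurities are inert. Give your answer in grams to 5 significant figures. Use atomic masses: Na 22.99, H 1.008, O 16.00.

24.437 g

Pure Na available = 37.331 g × 0.602 = 22.4733 g.
M(Na) = 22.99 g/mol.
M(NaOH) = 22.99 + 16.00 + 1.008 = 39.998 g/mol.
n(Na) = 22.4733 g / 22.99 g/mol = 0.977523 mol.
From the equation the Na:NaOH mole ratio is 2:2, so n(NaOH) = 0.977523 × 2/2 = 0.977523 mol.
Mass of NaOH = 0.977523 mol × 39.998 g/mol = 39.0990 g.
Actual mass collected = 39.0990 g × 0.625 = 24.4369 g.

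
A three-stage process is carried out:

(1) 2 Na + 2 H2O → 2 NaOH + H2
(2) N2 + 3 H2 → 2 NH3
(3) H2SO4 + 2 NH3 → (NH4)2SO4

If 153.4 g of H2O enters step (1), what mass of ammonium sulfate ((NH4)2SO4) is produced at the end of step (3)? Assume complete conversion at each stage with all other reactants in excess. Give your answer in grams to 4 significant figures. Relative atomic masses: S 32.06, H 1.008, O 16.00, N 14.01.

187.5 g

M(H2O) = 2(1.008) + 16.00 = 18.016 g/mol.
M((NH4)2SO4) = 2(14.01) + 8(1.008) + 32.06 + 4(16.00) = 132.144 g/mol.
n(H2O) = 153.4 / 18.016 = 8.5147 mol.
Reaction (1): H2O→H2 ratio 2:1 ⇒ n(H2) = 4.2573 mol.
Reaction (2): H2→NH3 ratio 3:2 ⇒ n(NH3) = 2.8382 mol.
Reaction (3): NH3→(NH4)2SO4 ratio 2:1 ⇒ n((NH4)2SO4) = 1.4191 mol.
Mass of (NH4)2SO4 = 1.4191 × 132.144 = 187.53 g.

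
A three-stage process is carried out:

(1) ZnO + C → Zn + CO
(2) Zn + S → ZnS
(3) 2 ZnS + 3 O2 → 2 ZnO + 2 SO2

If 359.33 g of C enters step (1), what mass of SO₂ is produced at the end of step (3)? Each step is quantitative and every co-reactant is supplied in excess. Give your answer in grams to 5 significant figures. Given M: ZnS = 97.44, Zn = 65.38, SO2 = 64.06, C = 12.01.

1916.6 g

n(C) = 359.33 / 12.01 = 29.9192 mol.
Reaction (1): C→Zn ratio 1:1 ⇒ n(Zn) = 29.9192 mol.
Reaction (2): Zn→ZnS ratio 1:1 ⇒ n(ZnS) = 29.9192 mol.
Reaction (3): ZnS→SO2 ratio 2:2 ⇒ n(SO2) = 29.9192 mol.
Mass of SO2 = 29.9192 × 64.06 = 1916.63 g.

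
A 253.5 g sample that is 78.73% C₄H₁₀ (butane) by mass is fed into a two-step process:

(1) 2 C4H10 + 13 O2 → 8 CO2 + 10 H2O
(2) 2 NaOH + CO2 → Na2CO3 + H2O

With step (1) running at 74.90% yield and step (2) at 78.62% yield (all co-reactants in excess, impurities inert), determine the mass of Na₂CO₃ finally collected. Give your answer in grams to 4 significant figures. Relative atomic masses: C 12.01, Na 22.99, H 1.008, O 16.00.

857.3 g

Pure C4H10 = 253.5 × 0.7873 = 199.58 g.
M(C4H10) = 4(12.01) + 10(1.008) = 58.12 g/mol.
M(Na2CO3) = 2(22.99) + 12.01 + 3(16.00) = 105.99 g/mol.
n(C4H10) = 199.58 / 58.12 = 3.4339 mol.
Step 1 (C4H10:CO2 = 2:8): theoretical n(CO2) = 13.736 mol; at 74.90% yield, n(CO2) = 10.288 mol.
Step 2 (CO2:Na2CO3 = 1:1): theoretical n(Na2CO3) = 10.288 mol, so theoretical mass = 10.288 × 105.99 = 1090.4 g.
At 78.62% yield, actual mass of Na2CO3 = 1090.4 × 0.7862 = 857.30 g.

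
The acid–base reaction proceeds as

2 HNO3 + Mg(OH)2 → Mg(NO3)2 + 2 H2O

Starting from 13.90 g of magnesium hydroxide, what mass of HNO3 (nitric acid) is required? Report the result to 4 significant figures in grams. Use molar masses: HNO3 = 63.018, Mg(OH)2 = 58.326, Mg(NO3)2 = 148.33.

30.04 g

n(Mg(OH)2) = 13.900 g / 58.326 g/mol = 0.23832 mol.
From the equation the Mg(OH)2:HNO3 mole ratio is 1:2, so n(HNO3) = 0.23832 × 2/1 = 0.47663 mol.
Mass of HNO3 = 0.47663 mol × 63.018 g/mol = 30.036 g.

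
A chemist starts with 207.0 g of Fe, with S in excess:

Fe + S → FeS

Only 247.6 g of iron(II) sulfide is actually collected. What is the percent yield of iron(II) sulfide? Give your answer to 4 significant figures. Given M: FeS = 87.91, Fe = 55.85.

n(Fe) = 207.00 g / 55.85 g/mol = 3.7064 mol.
From the equation the Fe:FeS mole ratio is 1:1, so n(FeS) = 3.7064 × 1/1 = 3.7064 mol.
Mass of FeS = 3.7064 mol × 87.91 g/mol = 325.83 g.
This is the theoretical yield. Percent yield = 247.6 g / 325.83 g × 100% = 75.992%.

75.99 %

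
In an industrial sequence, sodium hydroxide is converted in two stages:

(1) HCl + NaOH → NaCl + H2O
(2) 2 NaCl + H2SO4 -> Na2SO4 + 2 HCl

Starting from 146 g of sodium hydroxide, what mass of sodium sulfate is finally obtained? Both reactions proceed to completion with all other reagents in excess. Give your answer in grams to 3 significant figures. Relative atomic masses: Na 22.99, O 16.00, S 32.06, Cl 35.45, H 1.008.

M(NaOH) = 22.99 + 16.00 + 1.008 = 39.998 g/mol.
M(Na2SO4) = 2(22.99) + 32.06 + 4(16.00) = 142.04 g/mol.
n(NaOH) = 146.0 / 39.998 = 3.650 mol.
Step 1 gives a 1:1 ratio of NaOH to NaCl, so n(NaCl) = 3.650 mol.
In step 2 the NaCl:Na2SO4 ratio is 2:1, so n(Na2SO4) = 1.825 mol.
Mass of Na2SO4 = 1.825 × 142.04 = 259.2 g.

259 g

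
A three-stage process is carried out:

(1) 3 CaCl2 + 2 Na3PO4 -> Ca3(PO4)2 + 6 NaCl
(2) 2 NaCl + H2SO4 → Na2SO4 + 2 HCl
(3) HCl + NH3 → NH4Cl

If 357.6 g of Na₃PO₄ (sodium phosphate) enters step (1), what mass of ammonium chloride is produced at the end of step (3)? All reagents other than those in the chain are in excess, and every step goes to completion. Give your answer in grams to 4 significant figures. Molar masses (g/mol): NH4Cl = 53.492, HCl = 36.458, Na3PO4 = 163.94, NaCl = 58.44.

350.0 g

n(Na3PO4) = 357.6 / 163.94 = 2.1813 mol.
Reaction (1): Na3PO4→NaCl ratio 2:6 ⇒ n(NaCl) = 6.5439 mol.
Reaction (2): NaCl→HCl ratio 2:2 ⇒ n(HCl) = 6.5439 mol.
Reaction (3): HCl→NH4Cl ratio 1:1 ⇒ n(NH4Cl) = 6.5439 mol.
Mass of NH4Cl = 6.5439 × 53.492 = 350.04 g.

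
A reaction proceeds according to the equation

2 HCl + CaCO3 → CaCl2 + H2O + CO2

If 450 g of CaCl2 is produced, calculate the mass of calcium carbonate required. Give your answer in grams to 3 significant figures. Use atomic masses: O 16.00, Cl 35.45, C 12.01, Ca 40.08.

M(CaCl2) = 40.08 + 2(35.45) = 110.98 g/mol.
M(CaCO3) = 40.08 + 12.01 + 3(16.00) = 100.09 g/mol.
n(CaCl2) = 450.0 g / 110.98 g/mol = 4.055 mol.
From the equation the CaCl2:CaCO3 mole ratio is 1:1, so n(CaCO3) = 4.055 × 1/1 = 4.055 mol.
Mass of CaCO3 = 4.055 mol × 100.09 g/mol = 405.8 g.

406 g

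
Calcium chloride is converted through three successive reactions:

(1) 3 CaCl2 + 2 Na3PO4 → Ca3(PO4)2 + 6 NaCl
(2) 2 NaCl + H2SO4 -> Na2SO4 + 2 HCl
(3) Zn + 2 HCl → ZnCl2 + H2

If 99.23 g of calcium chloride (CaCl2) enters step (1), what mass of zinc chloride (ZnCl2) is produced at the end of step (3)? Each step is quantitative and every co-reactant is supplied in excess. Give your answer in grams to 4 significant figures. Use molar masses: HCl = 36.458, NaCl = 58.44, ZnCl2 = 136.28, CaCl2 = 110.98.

121.9 g

n(CaCl2) = 99.23 / 110.98 = 0.89413 mol.
Reaction (1): CaCl2→NaCl ratio 3:6 ⇒ n(NaCl) = 1.7883 mol.
Reaction (2): NaCl→HCl ratio 2:2 ⇒ n(HCl) = 1.7883 mol.
Reaction (3): HCl→ZnCl2 ratio 2:1 ⇒ n(ZnCl2) = 0.89413 mol.
Mass of ZnCl2 = 0.89413 × 136.28 = 121.85 g.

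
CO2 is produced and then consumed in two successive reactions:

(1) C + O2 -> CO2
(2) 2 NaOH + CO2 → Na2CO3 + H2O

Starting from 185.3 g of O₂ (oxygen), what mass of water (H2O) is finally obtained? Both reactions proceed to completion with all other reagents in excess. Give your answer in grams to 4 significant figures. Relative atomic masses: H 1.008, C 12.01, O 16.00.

104.3 g

M(O2) = 2(16.00) = 32.00 g/mol.
M(H2O) = 2(1.008) + 16.00 = 18.016 g/mol.
n(O2) = 185.30 / 32.00 = 5.7906 mol.
Step 1 gives a 1:1 ratio of O2 to CO2, so n(CO2) = 5.7906 mol.
In step 2 the CO2:H2O ratio is 1:1, so n(H2O) = 5.7906 mol.
Mass of H2O = 5.7906 × 18.016 = 104.32 g.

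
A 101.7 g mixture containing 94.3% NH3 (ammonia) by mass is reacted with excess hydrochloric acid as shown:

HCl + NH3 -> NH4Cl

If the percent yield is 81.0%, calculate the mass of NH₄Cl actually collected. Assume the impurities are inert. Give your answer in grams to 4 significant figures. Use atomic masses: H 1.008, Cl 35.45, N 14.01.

243.9 g

Pure NH3 available = 101.7 g × 0.943 = 95.903 g.
M(NH3) = 14.01 + 3(1.008) = 17.034 g/mol.
M(NH4Cl) = 14.01 + 4(1.008) + 35.45 = 53.492 g/mol.
n(NH3) = 95.903 g / 17.034 g/mol = 5.6301 mol.
From the equation the NH3:NH4Cl mole ratio is 1:1, so n(NH4Cl) = 5.6301 × 1/1 = 5.6301 mol.
Mass of NH4Cl = 5.6301 mol × 53.492 g/mol = 301.17 g.
Actual mass collected = 301.17 g × 0.810 = 243.94 g.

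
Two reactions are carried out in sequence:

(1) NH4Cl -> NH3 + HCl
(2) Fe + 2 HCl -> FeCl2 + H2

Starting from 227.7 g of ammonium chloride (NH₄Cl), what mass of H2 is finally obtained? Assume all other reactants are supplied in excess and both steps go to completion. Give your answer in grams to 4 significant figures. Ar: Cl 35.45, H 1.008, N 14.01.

M(NH4Cl) = 14.01 + 4(1.008) + 35.45 = 53.492 g/mol.
M(H2) = 2(1.008) = 2.016 g/mol.
n(NH4Cl) = 227.70 / 53.492 = 4.2567 mol.
Step 1 gives a 1:1 ratio of NH4Cl to HCl, so n(HCl) = 4.2567 mol.
In step 2 the HCl:H2 ratio is 2:1, so n(H2) = 2.1284 mol.
Mass of H2 = 2.1284 × 2.016 = 4.2908 g.

4.291 g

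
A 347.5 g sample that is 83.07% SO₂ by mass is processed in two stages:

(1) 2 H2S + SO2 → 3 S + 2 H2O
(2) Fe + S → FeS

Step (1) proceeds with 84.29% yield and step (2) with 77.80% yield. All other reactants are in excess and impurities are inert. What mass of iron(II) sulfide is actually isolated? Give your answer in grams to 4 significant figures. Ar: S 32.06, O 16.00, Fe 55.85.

Pure SO2 = 347.5 × 0.8307 = 288.67 g.
M(SO2) = 32.06 + 2(16.00) = 64.06 g/mol.
M(FeS) = 55.85 + 32.06 = 87.91 g/mol.
n(SO2) = 288.67 / 64.06 = 4.5062 mol.
Step 1 (SO2:S = 1:3): theoretical n(S) = 13.519 mol; at 84.29% yield, n(S) = 11.395 mol.
Step 2 (S:FeS = 1:1): theoretical n(FeS) = 11.395 mol, so theoretical mass = 11.395 × 87.91 = 1001.7 g.
At 77.80% yield, actual mass of FeS = 1001.7 × 0.7780 = 779.34 g.

779.3 g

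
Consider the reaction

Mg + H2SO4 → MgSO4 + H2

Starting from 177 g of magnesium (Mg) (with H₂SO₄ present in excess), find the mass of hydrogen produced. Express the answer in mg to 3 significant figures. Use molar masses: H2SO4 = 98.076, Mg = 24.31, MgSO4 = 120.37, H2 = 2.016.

14700 mg

n(Mg) = 177.0 g / 24.31 g/mol = 7.281 mol.
From the equation the Mg:H2 mole ratio is 1:1, so n(H2) = 7.281 × 1/1 = 7.281 mol.
Mass of H2 = 7.281 mol × 2.016 g/mol = 14.68 g.
Converting to mg: 14.68 g = 14700 mg.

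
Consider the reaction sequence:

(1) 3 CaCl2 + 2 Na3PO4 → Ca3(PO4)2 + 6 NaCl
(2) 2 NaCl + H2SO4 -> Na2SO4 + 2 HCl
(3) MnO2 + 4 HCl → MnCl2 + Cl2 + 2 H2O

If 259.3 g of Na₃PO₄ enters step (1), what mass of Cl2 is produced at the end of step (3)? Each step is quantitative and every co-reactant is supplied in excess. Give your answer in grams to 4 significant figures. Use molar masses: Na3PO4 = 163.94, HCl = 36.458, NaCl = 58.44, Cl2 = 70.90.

84.11 g

n(Na3PO4) = 259.3 / 163.94 = 1.5817 mol.
Reaction (1): Na3PO4→NaCl ratio 2:6 ⇒ n(NaCl) = 4.7450 mol.
Reaction (2): NaCl→HCl ratio 2:2 ⇒ n(HCl) = 4.7450 mol.
Reaction (3): HCl→Cl2 ratio 4:1 ⇒ n(Cl2) = 1.1863 mol.
Mass of Cl2 = 1.1863 × 70.90 = 84.106 g.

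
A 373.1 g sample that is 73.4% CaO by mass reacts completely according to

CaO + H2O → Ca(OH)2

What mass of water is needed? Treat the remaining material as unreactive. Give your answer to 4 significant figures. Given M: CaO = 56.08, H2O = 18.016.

Mass of pure CaO = 373.1 g × 0.734 = 273.86 g.
n(CaO) = 273.86 g / 56.08 g/mol = 4.8833 mol.
From the equation the CaO:H2O mole ratio is 1:1, so n(H2O) = 4.8833 × 1/1 = 4.8833 mol.
Mass of H2O = 4.8833 mol × 18.016 g/mol = 87.978 g.

87.98 g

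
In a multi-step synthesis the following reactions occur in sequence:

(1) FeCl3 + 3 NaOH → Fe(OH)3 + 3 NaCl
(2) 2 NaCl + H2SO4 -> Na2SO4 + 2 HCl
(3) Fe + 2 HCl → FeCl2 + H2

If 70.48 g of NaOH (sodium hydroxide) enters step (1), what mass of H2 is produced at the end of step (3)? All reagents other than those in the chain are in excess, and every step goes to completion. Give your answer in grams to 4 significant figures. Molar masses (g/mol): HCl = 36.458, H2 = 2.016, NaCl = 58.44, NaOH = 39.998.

n(NaOH) = 70.48 / 39.998 = 1.7621 mol.
Reaction (1): NaOH→NaCl ratio 3:3 ⇒ n(NaCl) = 1.7621 mol.
Reaction (2): NaCl→HCl ratio 2:2 ⇒ n(HCl) = 1.7621 mol.
Reaction (3): HCl→H2 ratio 2:1 ⇒ n(H2) = 0.88104 mol.
Mass of H2 = 0.88104 × 2.016 = 1.7762 g.

1.776 g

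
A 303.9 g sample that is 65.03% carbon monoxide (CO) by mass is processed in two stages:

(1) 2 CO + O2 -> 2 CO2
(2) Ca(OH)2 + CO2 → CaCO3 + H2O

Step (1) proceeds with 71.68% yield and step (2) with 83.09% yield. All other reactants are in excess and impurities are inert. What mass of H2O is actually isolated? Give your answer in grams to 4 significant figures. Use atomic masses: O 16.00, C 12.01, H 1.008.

Pure CO = 303.9 × 0.6503 = 197.63 g.
M(CO) = 12.01 + 16.00 = 28.01 g/mol.
M(H2O) = 2(1.008) + 16.00 = 18.016 g/mol.
n(CO) = 197.63 / 28.01 = 7.0556 mol.
Step 1 (CO:CO2 = 2:2): theoretical n(CO2) = 7.0556 mol; at 71.68% yield, n(CO2) = 5.0574 mol.
Step 2 (CO2:H2O = 1:1): theoretical n(H2O) = 5.0574 mol, so theoretical mass = 5.0574 × 18.016 = 91.115 g.
At 83.09% yield, actual mass of H2O = 91.115 × 0.8309 = 75.707 g.

75.71 g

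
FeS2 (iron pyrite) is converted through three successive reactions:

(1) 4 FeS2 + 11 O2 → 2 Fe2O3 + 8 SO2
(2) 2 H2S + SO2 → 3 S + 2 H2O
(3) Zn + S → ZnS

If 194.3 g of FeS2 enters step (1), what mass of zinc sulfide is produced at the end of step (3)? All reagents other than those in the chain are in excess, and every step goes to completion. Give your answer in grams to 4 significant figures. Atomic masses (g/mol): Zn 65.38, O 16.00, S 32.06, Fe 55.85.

946.9 g

M(FeS2) = 55.85 + 2(32.06) = 119.97 g/mol.
M(ZnS) = 65.38 + 32.06 = 97.44 g/mol.
n(FeS2) = 194.3 / 119.97 = 1.6196 mol.
Reaction (1): FeS2→SO2 ratio 4:8 ⇒ n(SO2) = 3.2391 mol.
Reaction (2): SO2→S ratio 1:3 ⇒ n(S) = 9.7174 mol.
Reaction (3): S→ZnS ratio 1:1 ⇒ n(ZnS) = 9.7174 mol.
Mass of ZnS = 9.7174 × 97.44 = 946.87 g.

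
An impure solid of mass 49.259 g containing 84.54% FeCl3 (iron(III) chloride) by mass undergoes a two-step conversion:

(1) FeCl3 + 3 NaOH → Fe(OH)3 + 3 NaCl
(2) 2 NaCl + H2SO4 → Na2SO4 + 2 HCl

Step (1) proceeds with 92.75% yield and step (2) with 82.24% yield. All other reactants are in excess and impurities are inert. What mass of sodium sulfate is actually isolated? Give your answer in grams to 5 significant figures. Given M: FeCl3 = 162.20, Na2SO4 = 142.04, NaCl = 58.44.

41.725 g

Pure FeCl3 = 49.259 × 0.8454 = 41.6436 g.
n(FeCl3) = 41.6436 / 162.20 = 0.256742 mol.
Step 1 (FeCl3:NaCl = 1:3): theoretical n(NaCl) = 0.770226 mol; at 92.75% yield, n(NaCl) = 0.714385 mol.
Step 2 (NaCl:Na2SO4 = 2:1): theoretical n(Na2SO4) = 0.357192 mol, so theoretical mass = 0.357192 × 142.04 = 50.7356 g.
At 82.24% yield, actual mass of Na2SO4 = 50.7356 × 0.8224 = 41.7250 g.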